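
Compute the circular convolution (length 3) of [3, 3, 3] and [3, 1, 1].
Use y[k] = Σ_j s[j]·t[(k-j) mod 3]. y[0] = 3×3 + 3×1 + 3×1 = 15; y[1] = 3×1 + 3×3 + 3×1 = 15; y[2] = 3×1 + 3×1 + 3×3 = 15. Result: [15, 15, 15]

[15, 15, 15]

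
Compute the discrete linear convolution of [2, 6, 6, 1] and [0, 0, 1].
y[0] = 2×0 = 0; y[1] = 2×0 + 6×0 = 0; y[2] = 2×1 + 6×0 + 6×0 = 2; y[3] = 6×1 + 6×0 + 1×0 = 6; y[4] = 6×1 + 1×0 = 6; y[5] = 1×1 = 1

[0, 0, 2, 6, 6, 1]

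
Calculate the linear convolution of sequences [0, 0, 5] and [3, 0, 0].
y[0] = 0×3 = 0; y[1] = 0×0 + 0×3 = 0; y[2] = 0×0 + 0×0 + 5×3 = 15; y[3] = 0×0 + 5×0 = 0; y[4] = 5×0 = 0

[0, 0, 15, 0, 0]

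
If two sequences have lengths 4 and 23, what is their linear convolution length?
Linear/full convolution length: m + n - 1 = 4 + 23 - 1 = 26

26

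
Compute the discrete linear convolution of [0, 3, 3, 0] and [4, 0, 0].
y[0] = 0×4 = 0; y[1] = 0×0 + 3×4 = 12; y[2] = 0×0 + 3×0 + 3×4 = 12; y[3] = 3×0 + 3×0 + 0×4 = 0; y[4] = 3×0 + 0×0 = 0; y[5] = 0×0 = 0

[0, 12, 12, 0, 0, 0]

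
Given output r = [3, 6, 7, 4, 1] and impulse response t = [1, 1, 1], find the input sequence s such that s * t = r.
Deconvolve r=[3, 6, 7, 4, 1] by t=[1, 1, 1]. Since t[0]=1, solve forward: s[0] = r[0] / 1 = 3; s[1] = (r[1] - 3×1) / 1 = 3; s[2] = (r[2] - 3×1 - 3×1) / 1 = 1. So s = [3, 3, 1]. Check by forward convolution: r[0] = 3×1 = 3; r[1] = 3×1 + 3×1 = 6; r[2] = 3×1 + 3×1 + 1×1 = 7; r[3] = 3×1 + 1×1 = 4; r[4] = 1×1 = 1

[3, 3, 1]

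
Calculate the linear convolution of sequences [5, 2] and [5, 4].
y[0] = 5×5 = 25; y[1] = 5×4 + 2×5 = 30; y[2] = 2×4 = 8

[25, 30, 8]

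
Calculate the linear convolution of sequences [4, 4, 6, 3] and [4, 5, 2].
y[0] = 4×4 = 16; y[1] = 4×5 + 4×4 = 36; y[2] = 4×2 + 4×5 + 6×4 = 52; y[3] = 4×2 + 6×5 + 3×4 = 50; y[4] = 6×2 + 3×5 = 27; y[5] = 3×2 = 6

[16, 36, 52, 50, 27, 6]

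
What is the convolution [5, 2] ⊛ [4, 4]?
y[0] = 5×4 = 20; y[1] = 5×4 + 2×4 = 28; y[2] = 2×4 = 8

[20, 28, 8]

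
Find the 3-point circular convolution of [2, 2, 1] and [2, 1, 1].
Use y[k] = Σ_j u[j]·v[(k-j) mod 3]. y[0] = 2×2 + 2×1 + 1×1 = 7; y[1] = 2×1 + 2×2 + 1×1 = 7; y[2] = 2×1 + 2×1 + 1×2 = 6. Result: [7, 7, 6]

[7, 7, 6]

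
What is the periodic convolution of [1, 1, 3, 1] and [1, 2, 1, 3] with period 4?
Use y[k] = Σ_j x[j]·h[(k-j) mod 4]. y[0] = 1×1 + 1×3 + 3×1 + 1×2 = 9; y[1] = 1×2 + 1×1 + 3×3 + 1×1 = 13; y[2] = 1×1 + 1×2 + 3×1 + 1×3 = 9; y[3] = 1×3 + 1×1 + 3×2 + 1×1 = 11. Result: [9, 13, 9, 11]

[9, 13, 9, 11]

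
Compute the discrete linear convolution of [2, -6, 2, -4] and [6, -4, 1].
y[0] = 2×6 = 12; y[1] = 2×-4 + -6×6 = -44; y[2] = 2×1 + -6×-4 + 2×6 = 38; y[3] = -6×1 + 2×-4 + -4×6 = -38; y[4] = 2×1 + -4×-4 = 18; y[5] = -4×1 = -4

[12, -44, 38, -38, 18, -4]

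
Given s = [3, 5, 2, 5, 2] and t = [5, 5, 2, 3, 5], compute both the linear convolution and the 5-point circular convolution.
Linear: y_lin[0] = 3×5 = 15; y_lin[1] = 3×5 + 5×5 = 40; y_lin[2] = 3×2 + 5×5 + 2×5 = 41; y_lin[3] = 3×3 + 5×2 + 2×5 + 5×5 = 54; y_lin[4] = 3×5 + 5×3 + 2×2 + 5×5 + 2×5 = 69; y_lin[5] = 5×5 + 2×3 + 5×2 + 2×5 = 51; y_lin[6] = 2×5 + 5×3 + 2×2 = 29; y_lin[7] = 5×5 + 2×3 = 31; y_lin[8] = 2×5 = 10 → [15, 40, 41, 54, 69, 51, 29, 31, 10]. Circular (length 5): y[0] = 3×5 + 5×5 + 2×3 + 5×2 + 2×5 = 66; y[1] = 3×5 + 5×5 + 2×5 + 5×3 + 2×2 = 69; y[2] = 3×2 + 5×5 + 2×5 + 5×5 + 2×3 = 72; y[3] = 3×3 + 5×2 + 2×5 + 5×5 + 2×5 = 64; y[4] = 3×5 + 5×3 + 2×2 + 5×5 + 2×5 = 69 → [66, 69, 72, 64, 69]

Linear: [15, 40, 41, 54, 69, 51, 29, 31, 10], Circular: [66, 69, 72, 64, 69]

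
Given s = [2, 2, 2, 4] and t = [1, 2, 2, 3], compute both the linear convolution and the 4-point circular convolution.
Linear: y_lin[0] = 2×1 = 2; y_lin[1] = 2×2 + 2×1 = 6; y_lin[2] = 2×2 + 2×2 + 2×1 = 10; y_lin[3] = 2×3 + 2×2 + 2×2 + 4×1 = 18; y_lin[4] = 2×3 + 2×2 + 4×2 = 18; y_lin[5] = 2×3 + 4×2 = 14; y_lin[6] = 4×3 = 12 → [2, 6, 10, 18, 18, 14, 12]. Circular (length 4): y[0] = 2×1 + 2×3 + 2×2 + 4×2 = 20; y[1] = 2×2 + 2×1 + 2×3 + 4×2 = 20; y[2] = 2×2 + 2×2 + 2×1 + 4×3 = 22; y[3] = 2×3 + 2×2 + 2×2 + 4×1 = 18 → [20, 20, 22, 18]

Linear: [2, 6, 10, 18, 18, 14, 12], Circular: [20, 20, 22, 18]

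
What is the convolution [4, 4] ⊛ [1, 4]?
y[0] = 4×1 = 4; y[1] = 4×4 + 4×1 = 20; y[2] = 4×4 = 16

[4, 20, 16]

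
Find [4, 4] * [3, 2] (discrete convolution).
y[0] = 4×3 = 12; y[1] = 4×2 + 4×3 = 20; y[2] = 4×2 = 8

[12, 20, 8]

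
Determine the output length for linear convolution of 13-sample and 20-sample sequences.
Linear/full convolution length: m + n - 1 = 13 + 20 - 1 = 32

32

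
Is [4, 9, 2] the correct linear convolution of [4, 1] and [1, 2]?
Recompute linear convolution of [4, 1] and [1, 2]: y[0] = 4×1 = 4; y[1] = 4×2 + 1×1 = 9; y[2] = 1×2 = 2 → [4, 9, 2]. Given [4, 9, 2] matches, so answer: Yes

Yes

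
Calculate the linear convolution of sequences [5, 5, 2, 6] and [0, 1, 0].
y[0] = 5×0 = 0; y[1] = 5×1 + 5×0 = 5; y[2] = 5×0 + 5×1 + 2×0 = 5; y[3] = 5×0 + 2×1 + 6×0 = 2; y[4] = 2×0 + 6×1 = 6; y[5] = 6×0 = 0

[0, 5, 5, 2, 6, 0]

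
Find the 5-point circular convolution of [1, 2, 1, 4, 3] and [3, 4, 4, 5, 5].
Use y[k] = Σ_j x[j]·h[(k-j) mod 5]. y[0] = 1×3 + 2×5 + 1×5 + 4×4 + 3×4 = 46; y[1] = 1×4 + 2×3 + 1×5 + 4×5 + 3×4 = 47; y[2] = 1×4 + 2×4 + 1×3 + 4×5 + 3×5 = 50; y[3] = 1×5 + 2×4 + 1×4 + 4×3 + 3×5 = 44; y[4] = 1×5 + 2×5 + 1×4 + 4×4 + 3×3 = 44. Result: [46, 47, 50, 44, 44]

[46, 47, 50, 44, 44]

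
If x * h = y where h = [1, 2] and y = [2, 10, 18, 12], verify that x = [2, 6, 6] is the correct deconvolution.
Forward-compute [2, 6, 6] * [1, 2]: y[0] = 2×1 = 2; y[1] = 2×2 + 6×1 = 10; y[2] = 6×2 + 6×1 = 18; y[3] = 6×2 = 12 → [2, 10, 18, 12]. Matches given y = [2, 10, 18, 12], so verified.

Verified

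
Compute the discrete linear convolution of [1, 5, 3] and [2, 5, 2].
y[0] = 1×2 = 2; y[1] = 1×5 + 5×2 = 15; y[2] = 1×2 + 5×5 + 3×2 = 33; y[3] = 5×2 + 3×5 = 25; y[4] = 3×2 = 6

[2, 15, 33, 25, 6]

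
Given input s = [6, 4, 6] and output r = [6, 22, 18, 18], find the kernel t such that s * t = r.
Output length 4 = len(s) + len(t) - 1 ⇒ len(t) = 2. Solve t forward using t[k] = (r[k] - Σ_{i≥1} s[i]·t[k-i]) / s[0]: t[0] = r[0] / s[0] = 6 / 6 = 1; t[1] = (r[1] - 4×1) / s[0] = (22 - 4×1) / 6 = 3. So t = [1, 3]. Forward-check [6, 4, 6] * [1, 3]: r[0] = 6×1 = 6; r[1] = 6×3 + 4×1 = 22; r[2] = 4×3 + 6×1 = 18; r[3] = 6×3 = 18 → [6, 22, 18, 18] ✓

[1, 3]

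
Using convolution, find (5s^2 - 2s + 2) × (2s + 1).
Ascending coefficients: a = [2, -2, 5], b = [1, 2]. c[0] = 2×1 = 2; c[1] = 2×2 + -2×1 = 2; c[2] = -2×2 + 5×1 = 1; c[3] = 5×2 = 10. Result coefficients: [2, 2, 1, 10] → 10s^3 + s^2 + 2s + 2

10s^3 + s^2 + 2s + 2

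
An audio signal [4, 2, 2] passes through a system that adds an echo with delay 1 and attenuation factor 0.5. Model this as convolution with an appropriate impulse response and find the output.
Direct-path + delayed-attenuated-path model → impulse response h = [1, 0.5] (1 at lag 0, 0.5 at lag 1). Output y[n] = x[n] + 0.5·x[n - 1] (with x[n] = 0 outside 0..2): y[0] = 4 + 0.5×0 = 4; y[1] = 2 + 0.5×4 = 4.0; y[2] = 2 + 0.5×2 = 3.0; y[3] = 0 + 0.5×2 = 1.0. So y = [4, 4.0, 3.0, 1.0]

[4, 4.0, 3.0, 1.0]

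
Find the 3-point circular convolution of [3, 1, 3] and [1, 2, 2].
Use y[k] = Σ_j x[j]·h[(k-j) mod 3]. y[0] = 3×1 + 1×2 + 3×2 = 11; y[1] = 3×2 + 1×1 + 3×2 = 13; y[2] = 3×2 + 1×2 + 3×1 = 11. Result: [11, 13, 11]

[11, 13, 11]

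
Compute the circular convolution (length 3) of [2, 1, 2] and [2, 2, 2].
Use y[k] = Σ_j s[j]·t[(k-j) mod 3]. y[0] = 2×2 + 1×2 + 2×2 = 10; y[1] = 2×2 + 1×2 + 2×2 = 10; y[2] = 2×2 + 1×2 + 2×2 = 10. Result: [10, 10, 10]

[10, 10, 10]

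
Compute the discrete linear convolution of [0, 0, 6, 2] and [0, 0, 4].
y[0] = 0×0 = 0; y[1] = 0×0 + 0×0 = 0; y[2] = 0×4 + 0×0 + 6×0 = 0; y[3] = 0×4 + 6×0 + 2×0 = 0; y[4] = 6×4 + 2×0 = 24; y[5] = 2×4 = 8

[0, 0, 0, 0, 24, 8]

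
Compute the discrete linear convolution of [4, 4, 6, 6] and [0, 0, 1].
y[0] = 4×0 = 0; y[1] = 4×0 + 4×0 = 0; y[2] = 4×1 + 4×0 + 6×0 = 4; y[3] = 4×1 + 6×0 + 6×0 = 4; y[4] = 6×1 + 6×0 = 6; y[5] = 6×1 = 6

[0, 0, 4, 4, 6, 6]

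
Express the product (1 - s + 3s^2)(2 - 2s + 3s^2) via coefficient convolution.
Ascending coefficients: a = [1, -1, 3], b = [2, -2, 3]. c[0] = 1×2 = 2; c[1] = 1×-2 + -1×2 = -4; c[2] = 1×3 + -1×-2 + 3×2 = 11; c[3] = -1×3 + 3×-2 = -9; c[4] = 3×3 = 9. Result coefficients: [2, -4, 11, -9, 9] → 2 - 4s + 11s^2 - 9s^3 + 9s^4

2 - 4s + 11s^2 - 9s^3 + 9s^4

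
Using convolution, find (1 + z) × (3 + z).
Ascending coefficients: a = [1, 1], b = [3, 1]. c[0] = 1×3 = 3; c[1] = 1×1 + 1×3 = 4; c[2] = 1×1 = 1. Result coefficients: [3, 4, 1] → 3 + 4z + z^2

3 + 4z + z^2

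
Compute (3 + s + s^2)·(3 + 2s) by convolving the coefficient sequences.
Ascending coefficients: a = [3, 1, 1], b = [3, 2]. c[0] = 3×3 = 9; c[1] = 3×2 + 1×3 = 9; c[2] = 1×2 + 1×3 = 5; c[3] = 1×2 = 2. Result coefficients: [9, 9, 5, 2] → 9 + 9s + 5s^2 + 2s^3

9 + 9s + 5s^2 + 2s^3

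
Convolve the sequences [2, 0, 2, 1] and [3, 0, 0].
y[0] = 2×3 = 6; y[1] = 2×0 + 0×3 = 0; y[2] = 2×0 + 0×0 + 2×3 = 6; y[3] = 0×0 + 2×0 + 1×3 = 3; y[4] = 2×0 + 1×0 = 0; y[5] = 1×0 = 0

[6, 0, 6, 3, 0, 0]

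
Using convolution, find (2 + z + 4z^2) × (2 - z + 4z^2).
Ascending coefficients: a = [2, 1, 4], b = [2, -1, 4]. c[0] = 2×2 = 4; c[1] = 2×-1 + 1×2 = 0; c[2] = 2×4 + 1×-1 + 4×2 = 15; c[3] = 1×4 + 4×-1 = 0; c[4] = 4×4 = 16. Result coefficients: [4, 0, 15, 0, 16] → 4 + 15z^2 + 16z^4

4 + 15z^2 + 16z^4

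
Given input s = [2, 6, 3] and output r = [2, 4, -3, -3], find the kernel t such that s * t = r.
Output length 4 = len(s) + len(t) - 1 ⇒ len(t) = 2. Solve t forward using t[k] = (r[k] - Σ_{i≥1} s[i]·t[k-i]) / s[0]: t[0] = r[0] / s[0] = 2 / 2 = 1; t[1] = (r[1] - 6×1) / s[0] = (4 - 6×1) / 2 = -1. So t = [1, -1]. Forward-check [2, 6, 3] * [1, -1]: r[0] = 2×1 = 2; r[1] = 2×-1 + 6×1 = 4; r[2] = 6×-1 + 3×1 = -3; r[3] = 3×-1 = -3 → [2, 4, -3, -3] ✓

[1, -1]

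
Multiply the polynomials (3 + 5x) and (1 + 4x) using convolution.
Ascending coefficients: a = [3, 5], b = [1, 4]. c[0] = 3×1 = 3; c[1] = 3×4 + 5×1 = 17; c[2] = 5×4 = 20. Result coefficients: [3, 17, 20] → 3 + 17x + 20x^2

3 + 17x + 20x^2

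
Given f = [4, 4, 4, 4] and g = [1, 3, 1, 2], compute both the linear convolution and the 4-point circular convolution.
Linear: y_lin[0] = 4×1 = 4; y_lin[1] = 4×3 + 4×1 = 16; y_lin[2] = 4×1 + 4×3 + 4×1 = 20; y_lin[3] = 4×2 + 4×1 + 4×3 + 4×1 = 28; y_lin[4] = 4×2 + 4×1 + 4×3 = 24; y_lin[5] = 4×2 + 4×1 = 12; y_lin[6] = 4×2 = 8 → [4, 16, 20, 28, 24, 12, 8]. Circular (length 4): y[0] = 4×1 + 4×2 + 4×1 + 4×3 = 28; y[1] = 4×3 + 4×1 + 4×2 + 4×1 = 28; y[2] = 4×1 + 4×3 + 4×1 + 4×2 = 28; y[3] = 4×2 + 4×1 + 4×3 + 4×1 = 28 → [28, 28, 28, 28]

Linear: [4, 16, 20, 28, 24, 12, 8], Circular: [28, 28, 28, 28]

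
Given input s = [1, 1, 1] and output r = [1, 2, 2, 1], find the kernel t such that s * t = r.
Output length 4 = len(s) + len(t) - 1 ⇒ len(t) = 2. Solve t forward using t[k] = (r[k] - Σ_{i≥1} s[i]·t[k-i]) / s[0]: t[0] = r[0] / s[0] = 1 / 1 = 1; t[1] = (r[1] - 1×1) / s[0] = (2 - 1×1) / 1 = 1. So t = [1, 1]. Forward-check [1, 1, 1] * [1, 1]: r[0] = 1×1 = 1; r[1] = 1×1 + 1×1 = 2; r[2] = 1×1 + 1×1 = 2; r[3] = 1×1 = 1 → [1, 2, 2, 1] ✓

[1, 1]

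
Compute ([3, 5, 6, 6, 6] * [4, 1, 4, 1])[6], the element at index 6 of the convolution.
Use y[k] = Σ_i a[i]·b[k-i] at k=6. y[6] = 6×1 + 6×4 = 30

30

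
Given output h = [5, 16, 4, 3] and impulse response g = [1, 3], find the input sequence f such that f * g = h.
Deconvolve h=[5, 16, 4, 3] by g=[1, 3]. Since g[0]=1, solve forward: f[0] = h[0] / 1 = 5; f[1] = (h[1] - 5×3) / 1 = 1; f[2] = (h[2] - 1×3) / 1 = 1. So f = [5, 1, 1]. Check by forward convolution: h[0] = 5×1 = 5; h[1] = 5×3 + 1×1 = 16; h[2] = 1×3 + 1×1 = 4; h[3] = 1×3 = 3

[5, 1, 1]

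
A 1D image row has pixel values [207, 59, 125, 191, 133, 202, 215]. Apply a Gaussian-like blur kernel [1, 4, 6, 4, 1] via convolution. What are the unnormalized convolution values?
Convolve image row [207, 59, 125, 191, 133, 202, 215] with kernel [1, 4, 6, 4, 1]: y[0] = 207×1 = 207; y[1] = 207×4 + 59×1 = 887; y[2] = 207×6 + 59×4 + 125×1 = 1603; y[3] = 207×4 + 59×6 + 125×4 + 191×1 = 1873; y[4] = 207×1 + 59×4 + 125×6 + 191×4 + 133×1 = 2090; y[5] = 59×1 + 125×4 + 191×6 + 133×4 + 202×1 = 2439; y[6] = 125×1 + 191×4 + 133×6 + 202×4 + 215×1 = 2710; y[7] = 191×1 + 133×4 + 202×6 + 215×4 = 2795; y[8] = 133×1 + 202×4 + 215×6 = 2231; y[9] = 202×1 + 215×4 = 1062; y[10] = 215×1 = 215 → [207, 887, 1603, 1873, 2090, 2439, 2710, 2795, 2231, 1062, 215]. Normalization factor = sum(kernel) = 16.

[207, 887, 1603, 1873, 2090, 2439, 2710, 2795, 2231, 1062, 215]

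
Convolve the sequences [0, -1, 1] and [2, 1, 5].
y[0] = 0×2 = 0; y[1] = 0×1 + -1×2 = -2; y[2] = 0×5 + -1×1 + 1×2 = 1; y[3] = -1×5 + 1×1 = -4; y[4] = 1×5 = 5

[0, -2, 1, -4, 5]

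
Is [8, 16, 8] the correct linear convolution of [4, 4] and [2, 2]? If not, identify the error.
Recompute linear convolution of [4, 4] and [2, 2]: y[0] = 4×2 = 8; y[1] = 4×2 + 4×2 = 16; y[2] = 4×2 = 8 → [8, 16, 8]. Given [8, 16, 8] matches, so answer: Yes

Yes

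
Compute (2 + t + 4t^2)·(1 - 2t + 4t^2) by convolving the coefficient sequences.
Ascending coefficients: a = [2, 1, 4], b = [1, -2, 4]. c[0] = 2×1 = 2; c[1] = 2×-2 + 1×1 = -3; c[2] = 2×4 + 1×-2 + 4×1 = 10; c[3] = 1×4 + 4×-2 = -4; c[4] = 4×4 = 16. Result coefficients: [2, -3, 10, -4, 16] → 2 - 3t + 10t^2 - 4t^3 + 16t^4

2 - 3t + 10t^2 - 4t^3 + 16t^4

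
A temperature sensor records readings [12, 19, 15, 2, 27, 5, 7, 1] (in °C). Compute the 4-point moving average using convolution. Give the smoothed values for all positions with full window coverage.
4-point moving average kernel = [1, 1, 1, 1]. Apply in 'valid' mode (full window coverage): avg[0] = (12 + 19 + 15 + 2) / 4 = 12.0; avg[1] = (19 + 15 + 2 + 27) / 4 = 15.75; avg[2] = (15 + 2 + 27 + 5) / 4 = 12.25; avg[3] = (2 + 27 + 5 + 7) / 4 = 10.25; avg[4] = (27 + 5 + 7 + 1) / 4 = 10.0. Smoothed values: [12.0, 15.75, 12.25, 10.25, 10.0]

[12.0, 15.75, 12.25, 10.25, 10.0]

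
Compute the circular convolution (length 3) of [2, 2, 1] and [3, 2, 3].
Use y[k] = Σ_j s[j]·t[(k-j) mod 3]. y[0] = 2×3 + 2×3 + 1×2 = 14; y[1] = 2×2 + 2×3 + 1×3 = 13; y[2] = 2×3 + 2×2 + 1×3 = 13. Result: [14, 13, 13]

[14, 13, 13]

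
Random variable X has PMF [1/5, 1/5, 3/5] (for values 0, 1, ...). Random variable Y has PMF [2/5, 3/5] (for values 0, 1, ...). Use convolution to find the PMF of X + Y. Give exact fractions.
P(X+Y=k) = Σ_i P(X=i)·P(Y=k-i) — a convolution of [1/5, 1/5, 3/5] and [2/5, 3/5]. P(X+Y=0) = (1/5)×(2/5) = 2/25; P(X+Y=1) = (1/5)×(3/5) + (1/5)×(2/5) = 3/25 + 2/25 = 1/5; P(X+Y=2) = (1/5)×(3/5) + (3/5)×(2/5) = 3/25 + 6/25 = 9/25; P(X+Y=3) = (3/5)×(3/5) = 9/25. PMF: [2/25, 1/5, 9/25, 9/25] (sums to 1 ✓)

[2/25, 1/5, 9/25, 9/25]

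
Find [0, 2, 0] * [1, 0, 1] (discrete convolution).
y[0] = 0×1 = 0; y[1] = 0×0 + 2×1 = 2; y[2] = 0×1 + 2×0 + 0×1 = 0; y[3] = 2×1 + 0×0 = 2; y[4] = 0×1 = 0

[0, 2, 0, 2, 0]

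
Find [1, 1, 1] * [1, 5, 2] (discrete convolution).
y[0] = 1×1 = 1; y[1] = 1×5 + 1×1 = 6; y[2] = 1×2 + 1×5 + 1×1 = 8; y[3] = 1×2 + 1×5 = 7; y[4] = 1×2 = 2

[1, 6, 8, 7, 2]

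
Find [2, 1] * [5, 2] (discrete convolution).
y[0] = 2×5 = 10; y[1] = 2×2 + 1×5 = 9; y[2] = 1×2 = 2

[10, 9, 2]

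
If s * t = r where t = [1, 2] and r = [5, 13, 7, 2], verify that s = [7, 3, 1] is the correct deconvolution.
Forward-compute [7, 3, 1] * [1, 2]: r[0] = 7×1 = 7; r[1] = 7×2 + 3×1 = 17; r[2] = 3×2 + 1×1 = 7; r[3] = 1×2 = 2 → [7, 17, 7, 2]. Does not match given r = [5, 13, 7, 2].

Not verified. [7, 3, 1] * [1, 2] = [7, 17, 7, 2], which differs from [5, 13, 7, 2] at index 0.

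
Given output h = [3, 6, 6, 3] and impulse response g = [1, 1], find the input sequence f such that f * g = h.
Deconvolve h=[3, 6, 6, 3] by g=[1, 1]. Since g[0]=1, solve forward: f[0] = h[0] / 1 = 3; f[1] = (h[1] - 3×1) / 1 = 3; f[2] = (h[2] - 3×1) / 1 = 3. So f = [3, 3, 3]. Check by forward convolution: h[0] = 3×1 = 3; h[1] = 3×1 + 3×1 = 6; h[2] = 3×1 + 3×1 = 6; h[3] = 3×1 = 3

[3, 3, 3]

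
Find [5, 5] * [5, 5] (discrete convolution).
y[0] = 5×5 = 25; y[1] = 5×5 + 5×5 = 50; y[2] = 5×5 = 25

[25, 50, 25]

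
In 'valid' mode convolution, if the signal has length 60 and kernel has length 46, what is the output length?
'Valid' mode counts only positions where the kernel fully overlaps the signal: m - n + 1 = 60 - 46 + 1 = 15

15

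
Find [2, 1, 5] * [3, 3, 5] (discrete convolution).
y[0] = 2×3 = 6; y[1] = 2×3 + 1×3 = 9; y[2] = 2×5 + 1×3 + 5×3 = 28; y[3] = 1×5 + 5×3 = 20; y[4] = 5×5 = 25

[6, 9, 28, 20, 25]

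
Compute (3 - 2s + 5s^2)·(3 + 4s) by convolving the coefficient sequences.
Ascending coefficients: a = [3, -2, 5], b = [3, 4]. c[0] = 3×3 = 9; c[1] = 3×4 + -2×3 = 6; c[2] = -2×4 + 5×3 = 7; c[3] = 5×4 = 20. Result coefficients: [9, 6, 7, 20] → 9 + 6s + 7s^2 + 20s^3

9 + 6s + 7s^2 + 20s^3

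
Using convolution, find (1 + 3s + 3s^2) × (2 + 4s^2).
Ascending coefficients: a = [1, 3, 3], b = [2, 0, 4]. c[0] = 1×2 = 2; c[1] = 1×0 + 3×2 = 6; c[2] = 1×4 + 3×0 + 3×2 = 10; c[3] = 3×4 + 3×0 = 12; c[4] = 3×4 = 12. Result coefficients: [2, 6, 10, 12, 12] → 2 + 6s + 10s^2 + 12s^3 + 12s^4

2 + 6s + 10s^2 + 12s^3 + 12s^4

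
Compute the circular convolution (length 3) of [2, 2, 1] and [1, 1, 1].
Use y[k] = Σ_j x[j]·h[(k-j) mod 3]. y[0] = 2×1 + 2×1 + 1×1 = 5; y[1] = 2×1 + 2×1 + 1×1 = 5; y[2] = 2×1 + 2×1 + 1×1 = 5. Result: [5, 5, 5]

[5, 5, 5]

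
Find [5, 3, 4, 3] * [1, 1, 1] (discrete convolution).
y[0] = 5×1 = 5; y[1] = 5×1 + 3×1 = 8; y[2] = 5×1 + 3×1 + 4×1 = 12; y[3] = 3×1 + 4×1 + 3×1 = 10; y[4] = 4×1 + 3×1 = 7; y[5] = 3×1 = 3

[5, 8, 12, 10, 7, 3]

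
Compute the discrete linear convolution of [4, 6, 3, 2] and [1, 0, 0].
y[0] = 4×1 = 4; y[1] = 4×0 + 6×1 = 6; y[2] = 4×0 + 6×0 + 3×1 = 3; y[3] = 6×0 + 3×0 + 2×1 = 2; y[4] = 3×0 + 2×0 = 0; y[5] = 2×0 = 0

[4, 6, 3, 2, 0, 0]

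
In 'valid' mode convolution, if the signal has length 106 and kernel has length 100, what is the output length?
'Valid' mode counts only positions where the kernel fully overlaps the signal: m - n + 1 = 106 - 100 + 1 = 7

7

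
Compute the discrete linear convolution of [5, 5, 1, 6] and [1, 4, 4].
y[0] = 5×1 = 5; y[1] = 5×4 + 5×1 = 25; y[2] = 5×4 + 5×4 + 1×1 = 41; y[3] = 5×4 + 1×4 + 6×1 = 30; y[4] = 1×4 + 6×4 = 28; y[5] = 6×4 = 24

[5, 25, 41, 30, 28, 24]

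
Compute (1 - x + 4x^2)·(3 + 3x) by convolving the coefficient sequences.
Ascending coefficients: a = [1, -1, 4], b = [3, 3]. c[0] = 1×3 = 3; c[1] = 1×3 + -1×3 = 0; c[2] = -1×3 + 4×3 = 9; c[3] = 4×3 = 12. Result coefficients: [3, 0, 9, 12] → 3 + 9x^2 + 12x^3

3 + 9x^2 + 12x^3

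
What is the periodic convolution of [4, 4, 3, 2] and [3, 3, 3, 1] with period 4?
Use y[k] = Σ_j f[j]·g[(k-j) mod 4]. y[0] = 4×3 + 4×1 + 3×3 + 2×3 = 31; y[1] = 4×3 + 4×3 + 3×1 + 2×3 = 33; y[2] = 4×3 + 4×3 + 3×3 + 2×1 = 35; y[3] = 4×1 + 4×3 + 3×3 + 2×3 = 31. Result: [31, 33, 35, 31]

[31, 33, 35, 31]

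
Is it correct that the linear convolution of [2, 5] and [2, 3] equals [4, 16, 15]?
Recompute linear convolution of [2, 5] and [2, 3]: y[0] = 2×2 = 4; y[1] = 2×3 + 5×2 = 16; y[2] = 5×3 = 15 → [4, 16, 15]. Given [4, 16, 15] matches, so answer: Yes

Yes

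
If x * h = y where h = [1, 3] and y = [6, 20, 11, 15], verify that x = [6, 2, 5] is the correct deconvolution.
Forward-compute [6, 2, 5] * [1, 3]: y[0] = 6×1 = 6; y[1] = 6×3 + 2×1 = 20; y[2] = 2×3 + 5×1 = 11; y[3] = 5×3 = 15 → [6, 20, 11, 15]. Matches given y = [6, 20, 11, 15], so verified.

Verified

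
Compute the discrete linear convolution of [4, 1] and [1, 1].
y[0] = 4×1 = 4; y[1] = 4×1 + 1×1 = 5; y[2] = 1×1 = 1

[4, 5, 1]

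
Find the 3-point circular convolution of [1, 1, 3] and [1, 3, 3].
Use y[k] = Σ_j u[j]·v[(k-j) mod 3]. y[0] = 1×1 + 1×3 + 3×3 = 13; y[1] = 1×3 + 1×1 + 3×3 = 13; y[2] = 1×3 + 1×3 + 3×1 = 9. Result: [13, 13, 9]

[13, 13, 9]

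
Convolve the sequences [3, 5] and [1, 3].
y[0] = 3×1 = 3; y[1] = 3×3 + 5×1 = 14; y[2] = 5×3 = 15

[3, 14, 15]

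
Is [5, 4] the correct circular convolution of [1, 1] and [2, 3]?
Recompute circular convolution of [1, 1] and [2, 3]: y[0] = 1×2 + 1×3 = 5; y[1] = 1×3 + 1×2 = 5 → [5, 5]. Compare to given [5, 4]: they differ at index 1: given 4, correct 5, so answer: No

No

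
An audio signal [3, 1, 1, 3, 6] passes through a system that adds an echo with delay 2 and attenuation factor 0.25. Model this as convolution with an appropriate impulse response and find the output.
Direct-path + delayed-attenuated-path model → impulse response h = [1, 0, 0.25] (1 at lag 0, 0.25 at lag 2). Output y[n] = x[n] + 0.25·x[n - 2] (with x[n] = 0 outside 0..4): y[0] = 3 + 0.25×0 = 3; y[1] = 1 + 0.25×0 = 1; y[2] = 1 + 0.25×3 = 1.75; y[3] = 3 + 0.25×1 = 3.25; y[4] = 6 + 0.25×1 = 6.25; y[5] = 0 + 0.25×3 = 0.75; y[6] = 0 + 0.25×6 = 1.5. So y = [3, 1, 1.75, 3.25, 6.25, 0.75, 1.5]

[3, 1, 1.75, 3.25, 6.25, 0.75, 1.5]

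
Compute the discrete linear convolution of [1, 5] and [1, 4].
y[0] = 1×1 = 1; y[1] = 1×4 + 5×1 = 9; y[2] = 5×4 = 20

[1, 9, 20]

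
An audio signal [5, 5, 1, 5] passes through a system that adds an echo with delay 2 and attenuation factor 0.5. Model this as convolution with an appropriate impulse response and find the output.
Direct-path + delayed-attenuated-path model → impulse response h = [1, 0, 0.5] (1 at lag 0, 0.5 at lag 2). Output y[n] = x[n] + 0.5·x[n - 2] (with x[n] = 0 outside 0..3): y[0] = 5 + 0.5×0 = 5; y[1] = 5 + 0.5×0 = 5; y[2] = 1 + 0.5×5 = 3.5; y[3] = 5 + 0.5×5 = 7.5; y[4] = 0 + 0.5×1 = 0.5; y[5] = 0 + 0.5×5 = 2.5. So y = [5, 5, 3.5, 7.5, 0.5, 2.5]

[5, 5, 3.5, 7.5, 0.5, 2.5]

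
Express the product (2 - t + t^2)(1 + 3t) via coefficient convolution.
Ascending coefficients: a = [2, -1, 1], b = [1, 3]. c[0] = 2×1 = 2; c[1] = 2×3 + -1×1 = 5; c[2] = -1×3 + 1×1 = -2; c[3] = 1×3 = 3. Result coefficients: [2, 5, -2, 3] → 2 + 5t - 2t^2 + 3t^3

2 + 5t - 2t^2 + 3t^3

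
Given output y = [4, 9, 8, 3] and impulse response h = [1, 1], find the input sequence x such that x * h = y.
Deconvolve y=[4, 9, 8, 3] by h=[1, 1]. Since h[0]=1, solve forward: x[0] = y[0] / 1 = 4; x[1] = (y[1] - 4×1) / 1 = 5; x[2] = (y[2] - 5×1) / 1 = 3. So x = [4, 5, 3]. Check by forward convolution: y[0] = 4×1 = 4; y[1] = 4×1 + 5×1 = 9; y[2] = 5×1 + 3×1 = 8; y[3] = 3×1 = 3

[4, 5, 3]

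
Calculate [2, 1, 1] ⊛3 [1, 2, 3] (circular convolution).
Use y[k] = Σ_j f[j]·g[(k-j) mod 3]. y[0] = 2×1 + 1×3 + 1×2 = 7; y[1] = 2×2 + 1×1 + 1×3 = 8; y[2] = 2×3 + 1×2 + 1×1 = 9. Result: [7, 8, 9]

[7, 8, 9]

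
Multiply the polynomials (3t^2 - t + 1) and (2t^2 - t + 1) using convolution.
Ascending coefficients: a = [1, -1, 3], b = [1, -1, 2]. c[0] = 1×1 = 1; c[1] = 1×-1 + -1×1 = -2; c[2] = 1×2 + -1×-1 + 3×1 = 6; c[3] = -1×2 + 3×-1 = -5; c[4] = 3×2 = 6. Result coefficients: [1, -2, 6, -5, 6] → 6t^4 - 5t^3 + 6t^2 - 2t + 1

6t^4 - 5t^3 + 6t^2 - 2t + 1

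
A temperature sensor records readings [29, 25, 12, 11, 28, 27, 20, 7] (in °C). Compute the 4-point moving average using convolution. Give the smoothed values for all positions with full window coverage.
4-point moving average kernel = [1, 1, 1, 1]. Apply in 'valid' mode (full window coverage): avg[0] = (29 + 25 + 12 + 11) / 4 = 19.25; avg[1] = (25 + 12 + 11 + 28) / 4 = 19.0; avg[2] = (12 + 11 + 28 + 27) / 4 = 19.5; avg[3] = (11 + 28 + 27 + 20) / 4 = 21.5; avg[4] = (28 + 27 + 20 + 7) / 4 = 20.5. Smoothed values: [19.25, 19.0, 19.5, 21.5, 20.5]

[19.25, 19.0, 19.5, 21.5, 20.5]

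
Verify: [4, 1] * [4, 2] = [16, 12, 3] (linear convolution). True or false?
Recompute linear convolution of [4, 1] and [4, 2]: y[0] = 4×4 = 16; y[1] = 4×2 + 1×4 = 12; y[2] = 1×2 = 2 → [16, 12, 2]. Compare to given [16, 12, 3]: they differ at index 2: given 3, correct 2, so answer: No

No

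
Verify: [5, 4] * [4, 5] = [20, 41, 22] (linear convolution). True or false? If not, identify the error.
Recompute linear convolution of [5, 4] and [4, 5]: y[0] = 5×4 = 20; y[1] = 5×5 + 4×4 = 41; y[2] = 4×5 = 20 → [20, 41, 20]. Compare to given [20, 41, 22]: they differ at index 2: given 22, correct 20, so answer: No

No. Error at index 2: given 22, correct 20.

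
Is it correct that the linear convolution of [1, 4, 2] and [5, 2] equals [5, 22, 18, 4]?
Recompute linear convolution of [1, 4, 2] and [5, 2]: y[0] = 1×5 = 5; y[1] = 1×2 + 4×5 = 22; y[2] = 4×2 + 2×5 = 18; y[3] = 2×2 = 4 → [5, 22, 18, 4]. Given [5, 22, 18, 4] matches, so answer: Yes

Yes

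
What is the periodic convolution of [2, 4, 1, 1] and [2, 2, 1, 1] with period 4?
Use y[k] = Σ_j x[j]·h[(k-j) mod 4]. y[0] = 2×2 + 4×1 + 1×1 + 1×2 = 11; y[1] = 2×2 + 4×2 + 1×1 + 1×1 = 14; y[2] = 2×1 + 4×2 + 1×2 + 1×1 = 13; y[3] = 2×1 + 4×1 + 1×2 + 1×2 = 10. Result: [11, 14, 13, 10]

[11, 14, 13, 10]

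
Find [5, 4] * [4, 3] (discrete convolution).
y[0] = 5×4 = 20; y[1] = 5×3 + 4×4 = 31; y[2] = 4×3 = 12

[20, 31, 12]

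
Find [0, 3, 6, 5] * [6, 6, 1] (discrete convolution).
y[0] = 0×6 = 0; y[1] = 0×6 + 3×6 = 18; y[2] = 0×1 + 3×6 + 6×6 = 54; y[3] = 3×1 + 6×6 + 5×6 = 69; y[4] = 6×1 + 5×6 = 36; y[5] = 5×1 = 5

[0, 18, 54, 69, 36, 5]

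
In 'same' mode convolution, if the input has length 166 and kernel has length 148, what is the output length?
'Same' mode returns an output with the same length as the input: 166

166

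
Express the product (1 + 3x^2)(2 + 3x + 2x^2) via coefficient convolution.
Ascending coefficients: a = [1, 0, 3], b = [2, 3, 2]. c[0] = 1×2 = 2; c[1] = 1×3 + 0×2 = 3; c[2] = 1×2 + 0×3 + 3×2 = 8; c[3] = 0×2 + 3×3 = 9; c[4] = 3×2 = 6. Result coefficients: [2, 3, 8, 9, 6] → 2 + 3x + 8x^2 + 9x^3 + 6x^4

2 + 3x + 8x^2 + 9x^3 + 6x^4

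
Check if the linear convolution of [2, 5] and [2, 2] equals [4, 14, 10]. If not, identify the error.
Recompute linear convolution of [2, 5] and [2, 2]: y[0] = 2×2 = 4; y[1] = 2×2 + 5×2 = 14; y[2] = 5×2 = 10 → [4, 14, 10]. Given [4, 14, 10] matches, so answer: Yes

Yes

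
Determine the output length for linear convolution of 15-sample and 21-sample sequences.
Linear/full convolution length: m + n - 1 = 15 + 21 - 1 = 35

35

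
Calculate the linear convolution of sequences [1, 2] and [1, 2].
y[0] = 1×1 = 1; y[1] = 1×2 + 2×1 = 4; y[2] = 2×2 = 4

[1, 4, 4]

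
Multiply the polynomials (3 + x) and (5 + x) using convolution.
Ascending coefficients: a = [3, 1], b = [5, 1]. c[0] = 3×5 = 15; c[1] = 3×1 + 1×5 = 8; c[2] = 1×1 = 1. Result coefficients: [15, 8, 1] → 15 + 8x + x^2

15 + 8x + x^2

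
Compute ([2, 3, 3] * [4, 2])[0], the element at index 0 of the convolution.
Use y[k] = Σ_i a[i]·b[k-i] at k=0. y[0] = 2×4 = 8

8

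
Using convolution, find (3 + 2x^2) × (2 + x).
Ascending coefficients: a = [3, 0, 2], b = [2, 1]. c[0] = 3×2 = 6; c[1] = 3×1 + 0×2 = 3; c[2] = 0×1 + 2×2 = 4; c[3] = 2×1 = 2. Result coefficients: [6, 3, 4, 2] → 6 + 3x + 4x^2 + 2x^3

6 + 3x + 4x^2 + 2x^3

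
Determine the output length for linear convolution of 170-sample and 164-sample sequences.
Linear/full convolution length: m + n - 1 = 170 + 164 - 1 = 333

333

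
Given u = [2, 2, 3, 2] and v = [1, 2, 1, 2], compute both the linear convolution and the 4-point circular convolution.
Linear: y_lin[0] = 2×1 = 2; y_lin[1] = 2×2 + 2×1 = 6; y_lin[2] = 2×1 + 2×2 + 3×1 = 9; y_lin[3] = 2×2 + 2×1 + 3×2 + 2×1 = 14; y_lin[4] = 2×2 + 3×1 + 2×2 = 11; y_lin[5] = 3×2 + 2×1 = 8; y_lin[6] = 2×2 = 4 → [2, 6, 9, 14, 11, 8, 4]. Circular (length 4): y[0] = 2×1 + 2×2 + 3×1 + 2×2 = 13; y[1] = 2×2 + 2×1 + 3×2 + 2×1 = 14; y[2] = 2×1 + 2×2 + 3×1 + 2×2 = 13; y[3] = 2×2 + 2×1 + 3×2 + 2×1 = 14 → [13, 14, 13, 14]

Linear: [2, 6, 9, 14, 11, 8, 4], Circular: [13, 14, 13, 14]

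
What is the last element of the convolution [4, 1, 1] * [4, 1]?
Use y[k] = Σ_i a[i]·b[k-i] at k=3. y[3] = 1×1 = 1

1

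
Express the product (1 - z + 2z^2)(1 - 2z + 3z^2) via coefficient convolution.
Ascending coefficients: a = [1, -1, 2], b = [1, -2, 3]. c[0] = 1×1 = 1; c[1] = 1×-2 + -1×1 = -3; c[2] = 1×3 + -1×-2 + 2×1 = 7; c[3] = -1×3 + 2×-2 = -7; c[4] = 2×3 = 6. Result coefficients: [1, -3, 7, -7, 6] → 1 - 3z + 7z^2 - 7z^3 + 6z^4

1 - 3z + 7z^2 - 7z^3 + 6z^4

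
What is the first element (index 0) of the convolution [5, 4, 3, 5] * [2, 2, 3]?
Use y[k] = Σ_i a[i]·b[k-i] at k=0. y[0] = 5×2 = 10

10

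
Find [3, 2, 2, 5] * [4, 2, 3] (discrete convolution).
y[0] = 3×4 = 12; y[1] = 3×2 + 2×4 = 14; y[2] = 3×3 + 2×2 + 2×4 = 21; y[3] = 2×3 + 2×2 + 5×4 = 30; y[4] = 2×3 + 5×2 = 16; y[5] = 5×3 = 15

[12, 14, 21, 30, 16, 15]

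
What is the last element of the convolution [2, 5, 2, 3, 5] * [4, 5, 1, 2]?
Use y[k] = Σ_i a[i]·b[k-i] at k=7. y[7] = 5×2 = 10

10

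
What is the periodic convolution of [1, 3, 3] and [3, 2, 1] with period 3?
Use y[k] = Σ_j s[j]·t[(k-j) mod 3]. y[0] = 1×3 + 3×1 + 3×2 = 12; y[1] = 1×2 + 3×3 + 3×1 = 14; y[2] = 1×1 + 3×2 + 3×3 = 16. Result: [12, 14, 16]

[12, 14, 16]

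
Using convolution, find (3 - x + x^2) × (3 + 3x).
Ascending coefficients: a = [3, -1, 1], b = [3, 3]. c[0] = 3×3 = 9; c[1] = 3×3 + -1×3 = 6; c[2] = -1×3 + 1×3 = 0; c[3] = 1×3 = 3. Result coefficients: [9, 6, 0, 3] → 9 + 6x + 3x^3

9 + 6x + 3x^3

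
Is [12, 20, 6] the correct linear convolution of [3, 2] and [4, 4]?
Recompute linear convolution of [3, 2] and [4, 4]: y[0] = 3×4 = 12; y[1] = 3×4 + 2×4 = 20; y[2] = 2×4 = 8 → [12, 20, 8]. Compare to given [12, 20, 6]: they differ at index 2: given 6, correct 8, so answer: No

No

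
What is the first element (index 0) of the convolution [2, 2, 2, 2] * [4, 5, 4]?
Use y[k] = Σ_i a[i]·b[k-i] at k=0. y[0] = 2×4 = 8

8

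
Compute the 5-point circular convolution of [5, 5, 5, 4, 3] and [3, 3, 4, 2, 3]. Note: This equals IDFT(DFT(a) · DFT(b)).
Either evaluate y[k] = Σ_j a[j]·b[(k-j) mod 5] directly, or use IDFT(DFT(a) · DFT(b)). y[0] = 5×3 + 5×3 + 5×2 + 4×4 + 3×3 = 65; y[1] = 5×3 + 5×3 + 5×3 + 4×2 + 3×4 = 65; y[2] = 5×4 + 5×3 + 5×3 + 4×3 + 3×2 = 68; y[3] = 5×2 + 5×4 + 5×3 + 4×3 + 3×3 = 66; y[4] = 5×3 + 5×2 + 5×4 + 4×3 + 3×3 = 66. Result: [65, 65, 68, 66, 66]

[65, 65, 68, 66, 66]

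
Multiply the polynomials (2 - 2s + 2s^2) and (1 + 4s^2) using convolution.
Ascending coefficients: a = [2, -2, 2], b = [1, 0, 4]. c[0] = 2×1 = 2; c[1] = 2×0 + -2×1 = -2; c[2] = 2×4 + -2×0 + 2×1 = 10; c[3] = -2×4 + 2×0 = -8; c[4] = 2×4 = 8. Result coefficients: [2, -2, 10, -8, 8] → 2 - 2s + 10s^2 - 8s^3 + 8s^4

2 - 2s + 10s^2 - 8s^3 + 8s^4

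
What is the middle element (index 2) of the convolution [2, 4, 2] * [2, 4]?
Use y[k] = Σ_i a[i]·b[k-i] at k=2. y[2] = 4×4 + 2×2 = 20

20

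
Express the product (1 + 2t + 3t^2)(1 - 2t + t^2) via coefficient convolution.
Ascending coefficients: a = [1, 2, 3], b = [1, -2, 1]. c[0] = 1×1 = 1; c[1] = 1×-2 + 2×1 = 0; c[2] = 1×1 + 2×-2 + 3×1 = 0; c[3] = 2×1 + 3×-2 = -4; c[4] = 3×1 = 3. Result coefficients: [1, 0, 0, -4, 3] → 1 - 4t^3 + 3t^4

1 - 4t^3 + 3t^4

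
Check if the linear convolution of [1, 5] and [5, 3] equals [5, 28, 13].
Recompute linear convolution of [1, 5] and [5, 3]: y[0] = 1×5 = 5; y[1] = 1×3 + 5×5 = 28; y[2] = 5×3 = 15 → [5, 28, 15]. Compare to given [5, 28, 13]: they differ at index 2: given 13, correct 15, so answer: No

No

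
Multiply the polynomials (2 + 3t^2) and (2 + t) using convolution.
Ascending coefficients: a = [2, 0, 3], b = [2, 1]. c[0] = 2×2 = 4; c[1] = 2×1 + 0×2 = 2; c[2] = 0×1 + 3×2 = 6; c[3] = 3×1 = 3. Result coefficients: [4, 2, 6, 3] → 4 + 2t + 6t^2 + 3t^3

4 + 2t + 6t^2 + 3t^3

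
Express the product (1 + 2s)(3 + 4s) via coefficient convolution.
Ascending coefficients: a = [1, 2], b = [3, 4]. c[0] = 1×3 = 3; c[1] = 1×4 + 2×3 = 10; c[2] = 2×4 = 8. Result coefficients: [3, 10, 8] → 3 + 10s + 8s^2

3 + 10s + 8s^2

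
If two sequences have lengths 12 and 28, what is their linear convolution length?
Linear/full convolution length: m + n - 1 = 12 + 28 - 1 = 39

39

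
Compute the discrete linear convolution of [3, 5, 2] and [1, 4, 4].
y[0] = 3×1 = 3; y[1] = 3×4 + 5×1 = 17; y[2] = 3×4 + 5×4 + 2×1 = 34; y[3] = 5×4 + 2×4 = 28; y[4] = 2×4 = 8

[3, 17, 34, 28, 8]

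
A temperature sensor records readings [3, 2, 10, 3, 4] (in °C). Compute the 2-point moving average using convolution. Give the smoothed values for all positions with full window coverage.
2-point moving average kernel = [1, 1]. Apply in 'valid' mode (full window coverage): avg[0] = (3 + 2) / 2 = 2.5; avg[1] = (2 + 10) / 2 = 6.0; avg[2] = (10 + 3) / 2 = 6.5; avg[3] = (3 + 4) / 2 = 3.5. Smoothed values: [2.5, 6.0, 6.5, 3.5]

[2.5, 6.0, 6.5, 3.5]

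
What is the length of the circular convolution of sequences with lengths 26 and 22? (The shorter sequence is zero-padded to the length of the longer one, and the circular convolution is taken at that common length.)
Circular convolution (zero-padding the shorter input) has length max(m, n) = max(26, 22) = 26

26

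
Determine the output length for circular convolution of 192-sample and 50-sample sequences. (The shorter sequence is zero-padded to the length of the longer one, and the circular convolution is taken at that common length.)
Circular convolution (zero-padding the shorter input) has length max(m, n) = max(192, 50) = 192

192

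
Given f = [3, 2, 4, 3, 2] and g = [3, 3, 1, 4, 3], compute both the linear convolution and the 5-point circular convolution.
Linear: y_lin[0] = 3×3 = 9; y_lin[1] = 3×3 + 2×3 = 15; y_lin[2] = 3×1 + 2×3 + 4×3 = 21; y_lin[3] = 3×4 + 2×1 + 4×3 + 3×3 = 35; y_lin[4] = 3×3 + 2×4 + 4×1 + 3×3 + 2×3 = 36; y_lin[5] = 2×3 + 4×4 + 3×1 + 2×3 = 31; y_lin[6] = 4×3 + 3×4 + 2×1 = 26; y_lin[7] = 3×3 + 2×4 = 17; y_lin[8] = 2×3 = 6 → [9, 15, 21, 35, 36, 31, 26, 17, 6]. Circular (length 5): y[0] = 3×3 + 2×3 + 4×4 + 3×1 + 2×3 = 40; y[1] = 3×3 + 2×3 + 4×3 + 3×4 + 2×1 = 41; y[2] = 3×1 + 2×3 + 4×3 + 3×3 + 2×4 = 38; y[3] = 3×4 + 2×1 + 4×3 + 3×3 + 2×3 = 41; y[4] = 3×3 + 2×4 + 4×1 + 3×3 + 2×3 = 36 → [40, 41, 38, 41, 36]

Linear: [9, 15, 21, 35, 36, 31, 26, 17, 6], Circular: [40, 41, 38, 41, 36]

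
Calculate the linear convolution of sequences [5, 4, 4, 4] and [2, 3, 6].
y[0] = 5×2 = 10; y[1] = 5×3 + 4×2 = 23; y[2] = 5×6 + 4×3 + 4×2 = 50; y[3] = 4×6 + 4×3 + 4×2 = 44; y[4] = 4×6 + 4×3 = 36; y[5] = 4×6 = 24

[10, 23, 50, 44, 36, 24]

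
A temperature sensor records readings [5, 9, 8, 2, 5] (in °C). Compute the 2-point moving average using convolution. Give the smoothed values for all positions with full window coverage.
2-point moving average kernel = [1, 1]. Apply in 'valid' mode (full window coverage): avg[0] = (5 + 9) / 2 = 7.0; avg[1] = (9 + 8) / 2 = 8.5; avg[2] = (8 + 2) / 2 = 5.0; avg[3] = (2 + 5) / 2 = 3.5. Smoothed values: [7.0, 8.5, 5.0, 3.5]

[7.0, 8.5, 5.0, 3.5]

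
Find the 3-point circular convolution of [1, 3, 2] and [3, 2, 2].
Use y[k] = Σ_j s[j]·t[(k-j) mod 3]. y[0] = 1×3 + 3×2 + 2×2 = 13; y[1] = 1×2 + 3×3 + 2×2 = 15; y[2] = 1×2 + 3×2 + 2×3 = 14. Result: [13, 15, 14]

[13, 15, 14]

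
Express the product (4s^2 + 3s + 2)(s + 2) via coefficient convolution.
Ascending coefficients: a = [2, 3, 4], b = [2, 1]. c[0] = 2×2 = 4; c[1] = 2×1 + 3×2 = 8; c[2] = 3×1 + 4×2 = 11; c[3] = 4×1 = 4. Result coefficients: [4, 8, 11, 4] → 4s^3 + 11s^2 + 8s + 4

4s^3 + 11s^2 + 8s + 4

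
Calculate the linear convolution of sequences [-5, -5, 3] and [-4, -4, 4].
y[0] = -5×-4 = 20; y[1] = -5×-4 + -5×-4 = 40; y[2] = -5×4 + -5×-4 + 3×-4 = -12; y[3] = -5×4 + 3×-4 = -32; y[4] = 3×4 = 12

[20, 40, -12, -32, 12]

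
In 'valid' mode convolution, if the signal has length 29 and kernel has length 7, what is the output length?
'Valid' mode counts only positions where the kernel fully overlaps the signal: m - n + 1 = 29 - 7 + 1 = 23

23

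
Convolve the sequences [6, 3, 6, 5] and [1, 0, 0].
y[0] = 6×1 = 6; y[1] = 6×0 + 3×1 = 3; y[2] = 6×0 + 3×0 + 6×1 = 6; y[3] = 3×0 + 6×0 + 5×1 = 5; y[4] = 6×0 + 5×0 = 0; y[5] = 5×0 = 0

[6, 3, 6, 5, 0, 0]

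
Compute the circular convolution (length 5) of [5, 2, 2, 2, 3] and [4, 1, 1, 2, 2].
Use y[k] = Σ_j s[j]·t[(k-j) mod 5]. y[0] = 5×4 + 2×2 + 2×2 + 2×1 + 3×1 = 33; y[1] = 5×1 + 2×4 + 2×2 + 2×2 + 3×1 = 24; y[2] = 5×1 + 2×1 + 2×4 + 2×2 + 3×2 = 25; y[3] = 5×2 + 2×1 + 2×1 + 2×4 + 3×2 = 28; y[4] = 5×2 + 2×2 + 2×1 + 2×1 + 3×4 = 30. Result: [33, 24, 25, 28, 30]

[33, 24, 25, 28, 30]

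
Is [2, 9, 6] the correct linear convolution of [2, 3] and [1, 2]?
Recompute linear convolution of [2, 3] and [1, 2]: y[0] = 2×1 = 2; y[1] = 2×2 + 3×1 = 7; y[2] = 3×2 = 6 → [2, 7, 6]. Compare to given [2, 9, 6]: they differ at index 1: given 9, correct 7, so answer: No

No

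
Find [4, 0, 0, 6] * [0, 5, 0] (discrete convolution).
y[0] = 4×0 = 0; y[1] = 4×5 + 0×0 = 20; y[2] = 4×0 + 0×5 + 0×0 = 0; y[3] = 0×0 + 0×5 + 6×0 = 0; y[4] = 0×0 + 6×5 = 30; y[5] = 6×0 = 0

[0, 20, 0, 0, 30, 0]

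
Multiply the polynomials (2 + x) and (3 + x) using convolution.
Ascending coefficients: a = [2, 1], b = [3, 1]. c[0] = 2×3 = 6; c[1] = 2×1 + 1×3 = 5; c[2] = 1×1 = 1. Result coefficients: [6, 5, 1] → 6 + 5x + x^2

6 + 5x + x^2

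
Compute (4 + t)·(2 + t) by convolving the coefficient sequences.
Ascending coefficients: a = [4, 1], b = [2, 1]. c[0] = 4×2 = 8; c[1] = 4×1 + 1×2 = 6; c[2] = 1×1 = 1. Result coefficients: [8, 6, 1] → 8 + 6t + t^2

8 + 6t + t^2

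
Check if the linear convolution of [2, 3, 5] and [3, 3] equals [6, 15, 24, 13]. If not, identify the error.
Recompute linear convolution of [2, 3, 5] and [3, 3]: y[0] = 2×3 = 6; y[1] = 2×3 + 3×3 = 15; y[2] = 3×3 + 5×3 = 24; y[3] = 5×3 = 15 → [6, 15, 24, 15]. Compare to given [6, 15, 24, 13]: they differ at index 3: given 13, correct 15, so answer: No

No. Error at index 3: given 13, correct 15.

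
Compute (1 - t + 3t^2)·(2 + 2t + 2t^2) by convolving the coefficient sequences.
Ascending coefficients: a = [1, -1, 3], b = [2, 2, 2]. c[0] = 1×2 = 2; c[1] = 1×2 + -1×2 = 0; c[2] = 1×2 + -1×2 + 3×2 = 6; c[3] = -1×2 + 3×2 = 4; c[4] = 3×2 = 6. Result coefficients: [2, 0, 6, 4, 6] → 2 + 6t^2 + 4t^3 + 6t^4

2 + 6t^2 + 4t^3 + 6t^4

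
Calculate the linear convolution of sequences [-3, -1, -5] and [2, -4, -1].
y[0] = -3×2 = -6; y[1] = -3×-4 + -1×2 = 10; y[2] = -3×-1 + -1×-4 + -5×2 = -3; y[3] = -1×-1 + -5×-4 = 21; y[4] = -5×-1 = 5

[-6, 10, -3, 21, 5]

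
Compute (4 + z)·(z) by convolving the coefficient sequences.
Ascending coefficients: a = [4, 1], b = [0, 1]. c[0] = 4×0 = 0; c[1] = 4×1 + 1×0 = 4; c[2] = 1×1 = 1. Result coefficients: [0, 4, 1] → 4z + z^2

4z + z^2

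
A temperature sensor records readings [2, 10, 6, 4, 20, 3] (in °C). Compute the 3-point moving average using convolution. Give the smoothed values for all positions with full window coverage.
3-point moving average kernel = [1, 1, 1]. Apply in 'valid' mode (full window coverage): avg[0] = (2 + 10 + 6) / 3 = 6.0; avg[1] = (10 + 6 + 4) / 3 = 6.67; avg[2] = (6 + 4 + 20) / 3 = 10.0; avg[3] = (4 + 20 + 3) / 3 = 9.0. Smoothed values: [6.0, 6.67, 10.0, 9.0]

[6.0, 6.67, 10.0, 9.0]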